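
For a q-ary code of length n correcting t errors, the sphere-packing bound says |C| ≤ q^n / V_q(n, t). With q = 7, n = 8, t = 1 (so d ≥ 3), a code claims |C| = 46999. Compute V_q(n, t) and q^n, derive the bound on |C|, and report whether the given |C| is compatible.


V_q(n, t) = 49, q^n = 5764801, Hamming bound = 117649, |C| = 46999 ≤ bound (satisfied).

Step 1: Compute V_q(n, t) = Σ_{j=0}^1 C(n, j) (q−1)^j.
  j = 0: C(8,0)·(6)^0 = 1·1 = 1.
  j = 1: C(8,1)·(6)^1 = 8·6 = 48.
  V_q(n, t) = 1 + 48 = 49.
Step 2: q^n = 7^8 = 5764801.
Step 3: Hamming bound ⌊q^n / V_q(n,t)⌋ = ⌊5764801/49⌋ = 117649.
Step 4: Compare |C| = 46999 to 117649: satisfied.
The claimed |C| lies below the Hamming bound.


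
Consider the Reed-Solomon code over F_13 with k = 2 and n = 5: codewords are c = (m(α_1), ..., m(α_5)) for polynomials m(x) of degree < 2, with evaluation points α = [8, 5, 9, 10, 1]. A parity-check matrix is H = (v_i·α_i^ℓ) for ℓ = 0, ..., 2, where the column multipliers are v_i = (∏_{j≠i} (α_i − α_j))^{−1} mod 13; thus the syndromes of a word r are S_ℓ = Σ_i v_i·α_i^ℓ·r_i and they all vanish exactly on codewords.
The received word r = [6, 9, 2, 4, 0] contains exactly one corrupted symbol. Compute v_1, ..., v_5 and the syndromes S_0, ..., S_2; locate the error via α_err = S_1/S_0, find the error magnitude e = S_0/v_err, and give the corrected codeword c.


S = (7, 11, 8), error at position 3, error magnitude e = 10, c = [6, 9, 5, 4, 0].

Step 1: column multipliers v_i = (∏_{j≠i}(α_i − α_j))^{−1} mod 13.
  i = 1 (α = 8): (8−5)(8−9)(8−10)(8−1) = 3·(−1)·(−2)·7 = 42 ≡ 3, so v_1 = 3^{−1} = 9 (mod 13).
  i = 2 (α = 5): (5−8)(5−9)(5−10)(5−1) = (−3)·(−4)·(−5)·4 = −240 ≡ 7, so v_2 = 7^{−1} = 2 (mod 13).
  i = 3 (α = 9): (9−8)(9−5)(9−10)(9−1) = 1·4·(−1)·8 = −32 ≡ 7, so v_3 = 7^{−1} = 2 (mod 13).
  i = 4 (α = 10): (10−8)(10−5)(10−9)(10−1) = 2·5·1·9 = 90 ≡ 12, so v_4 = 12^{−1} = 12 (mod 13).
  i = 5 (α = 1): (1−8)(1−5)(1−9)(1−10) = (−7)·(−4)·(−8)·(−9) = 2016 ≡ 1, so v_5 = 1^{−1} = 1 (mod 13).
  v = [9, 2, 2, 12, 1].
Step 2: syndromes of r = [6, 9, 2, 4, 0] (all sums mod 13).
  S_0 = Σ v_i r_i = 9·6 + 2·9 + 2·2 + 12·4 + 1·0 = 124 ≡ 7.
  S_1 = Σ v_i α_i r_i = 9·8·6 + 2·5·9 + 2·9·2 + 12·10·4 + 1·1·0 = 1038 ≡ 11.
  α_i^2 mod 13 = [12, 12, 3, 9, 1].
  S_2 = Σ v_i α_i^2 r_i = 9·12·6 + 2·12·9 + 2·3·2 + 12·9·4 + 1·1·0 = 1308 ≡ 8.
  S = (7, 11, 8) ≠ 0, so r is not a codeword (an error is present).
Step 3: locate the error. For a single error e at position i, S_ℓ = v_i·e·α_i^ℓ, so α_err = S_1/S_0.
  S_0^{−1} = 7^{−1} = 2 (mod 13), so α_err = 11·2 = 22 ≡ 9 = α_3. Error position i = 3.
  Consistency check: S_2/S_1 = 8·6 = 48 ≡ 9 = α_err ✓ (single-error assumption holds).
Step 4: error magnitude e = S_0/v_3 = S_0·∏_{j≠3}(α_3 − α_j) = 7·7 = 49 ≡ 10 (mod 13).
Step 5: correct position 3: c_3 = r_3 − e = 2 − 10 ≡ 5 (mod 13). Hence c = [6, 9, 5, 4, 0].
  Check: interpolating c through the α_i gives m(x) = 1 + 12·x (degree < 2) with m(α_i) = c_i for every i, so c is indeed a codeword.


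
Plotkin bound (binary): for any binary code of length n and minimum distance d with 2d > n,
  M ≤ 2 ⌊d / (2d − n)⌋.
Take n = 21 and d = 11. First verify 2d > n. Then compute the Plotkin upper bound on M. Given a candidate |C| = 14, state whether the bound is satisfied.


Plotkin bound M ≤ 22; given |C| = 14 ≤ bound (satisfied).

Check applicability: 2d = 22, n = 21.
2d − n = 1 > 0, so Plotkin applies.
Compute d/(2d−n) = 11/1 ≈ 11.0000.
⌊d/(2d−n)⌋ = 11.
Plotkin bound: M ≤ 2·11 = 22.
Given |C| = 14, check: satisfied.
This |C| is below the Plotkin bound.


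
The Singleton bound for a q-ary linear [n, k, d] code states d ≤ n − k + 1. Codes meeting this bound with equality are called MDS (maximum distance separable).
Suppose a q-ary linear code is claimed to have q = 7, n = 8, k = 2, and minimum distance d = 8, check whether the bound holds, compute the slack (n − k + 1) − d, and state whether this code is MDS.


Singleton RHS = n − k + 1 = 7, slack = -1, bound violated (no such code; not MDS).

Singleton bound: d ≤ n − k + 1.
Here n = 8, k = 2, so n − k + 1 = 7.
Given d = 8, check d ≤ 7: NO.
Slack = (n − k + 1) − d = -1.
The slack is negative: d = 8 exceeds n − k + 1 = 7 by 1, so the Singleton bound is violated and no linear [8, 2, 8]_7 code can exist. In particular it is not MDS (MDS requires d = n − k + 1 exactly).
Description: the claimed parameters are [8, 2, 8]_7; such a code would be impossible (violates the Singleton bound).


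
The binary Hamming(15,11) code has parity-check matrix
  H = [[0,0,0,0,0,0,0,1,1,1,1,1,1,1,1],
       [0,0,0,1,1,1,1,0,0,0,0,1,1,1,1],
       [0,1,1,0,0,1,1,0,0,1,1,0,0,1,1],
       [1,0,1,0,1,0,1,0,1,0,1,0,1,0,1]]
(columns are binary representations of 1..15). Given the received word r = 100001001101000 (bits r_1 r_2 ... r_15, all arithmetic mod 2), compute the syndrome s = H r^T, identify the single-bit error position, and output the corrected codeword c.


s = (1, 0, 0, 0)^T, error position = 8, corrected codeword c = 100001011101000

Compute s = H r^T mod 2 one row at a time:
  s_1 = 0 + 1 + 1 + 0 + 1 + 0 + 0 + 0 = 3 ≡ 1 (mod 2).
  s_2 = 0 + 0 + 1 + 0 + 1 + 0 + 0 + 0 = 2 ≡ 0 (mod 2).
  s_3 = 0 + 0 + 1 + 0 + 1 + 0 + 0 + 0 = 2 ≡ 0 (mod 2).
  s_4 = 1 + 0 + 0 + 0 + 1 + 0 + 0 + 0 = 2 ≡ 0 (mod 2).
s = (1, 0, 0, 0)^T — this equals column 8 of H (binary 1000), so error is at position 8.
Correct: flip bit 8 of r = 100001001101000 to get c = 100001011101000.


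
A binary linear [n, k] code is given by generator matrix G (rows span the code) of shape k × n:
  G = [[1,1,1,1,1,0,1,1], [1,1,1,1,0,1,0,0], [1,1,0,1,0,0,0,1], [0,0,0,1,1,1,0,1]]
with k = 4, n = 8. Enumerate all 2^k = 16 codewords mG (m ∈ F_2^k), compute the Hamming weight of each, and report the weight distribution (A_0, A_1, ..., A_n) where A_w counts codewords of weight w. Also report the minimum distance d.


Weight distribution: A_0 = 1, A_2 = 1, A_3 = 3, A_4 = 5, A_5 = 4, A_6 = 1, A_7 = 1. Minimum distance d = 2.

Enumerate all 2^4 = 16 messages m ∈ F_2^4.
For each, compute codeword c = mG in F_2^8, then tally its weight.
  m = 0000 → c = 00000000, weight = 0.
  m = 1000 → c = 11111011, weight = 7.
  m = 0100 → c = 11110100, weight = 5.
  m = 1100 → c = 00001111, weight = 4.
  m = 0010 → c = 11010001, weight = 4.
  m = 1010 → c = 00101010, weight = 3.
  m = 0110 → c = 00100101, weight = 3.
  m = 1110 → c = 11011110, weight = 6.
  m = 0001 → c = 00011101, weight = 4.
  m = 1001 → c = 11100110, weight = 5.
  m = 0101 → c = 11101001, weight = 5.
  m = 1101 → c = 00010010, weight = 2.
  m = 0011 → c = 11001100, weight = 4.
  m = 1011 → c = 00110111, weight = 5.
  m = 0111 → c = 00111000, weight = 3.
  m = 1111 → c = 11000011, weight = 4.
Tally weights:
  weight 0: 1 codewords.
  weight 2: 1 codewords.
  weight 3: 3 codewords.
  weight 4: 5 codewords.
  weight 5: 4 codewords.
  weight 6: 1 codewords.
  weight 7: 1 codewords.
Minimum distance d = smallest w > 0 with A_w > 0 = 2.
Sanity: Σ A_w = 16 = 2^4 = 16 ✓.


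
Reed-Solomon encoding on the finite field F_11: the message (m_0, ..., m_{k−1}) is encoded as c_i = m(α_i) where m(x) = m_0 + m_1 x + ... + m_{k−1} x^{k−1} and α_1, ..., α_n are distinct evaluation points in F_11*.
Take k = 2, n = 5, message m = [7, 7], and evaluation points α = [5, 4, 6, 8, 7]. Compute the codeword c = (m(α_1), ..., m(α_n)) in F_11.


c = [9, 2, 5, 8, 1]

Message polynomial: m(x) = 7 + 7·x (mod 11).
For each evaluation point α_i, compute m(α_i) mod 11:
  α_1 = 5: Horner steps 7 → 9, so m(5) = 9.
  α_2 = 4: Horner steps 7 → 2, so m(4) = 2.
  α_3 = 6: Horner steps 7 → 5, so m(6) = 5.
  α_4 = 8: Horner steps 7 → 8, so m(8) = 8.
  α_5 = 7: Horner steps 7 → 1, so m(7) = 1.
Codeword c = [9, 2, 5, 8, 1] ∈ F_11^5.


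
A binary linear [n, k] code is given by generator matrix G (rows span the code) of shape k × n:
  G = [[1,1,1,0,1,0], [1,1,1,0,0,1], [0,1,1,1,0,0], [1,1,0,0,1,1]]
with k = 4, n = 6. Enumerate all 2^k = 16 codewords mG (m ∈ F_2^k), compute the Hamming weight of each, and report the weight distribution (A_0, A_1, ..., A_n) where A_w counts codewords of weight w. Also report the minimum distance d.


Weight distribution: A_0 = 1, A_2 = 4, A_3 = 6, A_4 = 3, A_5 = 2. Minimum distance d = 2.

Enumerate all 2^4 = 16 messages m ∈ F_2^4.
For each, compute codeword c = mG in F_2^6, then tally its weight.
  m = 0000 → c = 000000, weight = 0.
  m = 1000 → c = 111010, weight = 4.
  m = 0100 → c = 111001, weight = 4.
  m = 1100 → c = 000011, weight = 2.
  m = 0010 → c = 011100, weight = 3.
  m = 1010 → c = 100110, weight = 3.
  m = 0110 → c = 100101, weight = 3.
  m = 1110 → c = 011111, weight = 5.
  m = 0001 → c = 110011, weight = 4.
  m = 1001 → c = 001001, weight = 2.
  m = 0101 → c = 001010, weight = 2.
  m = 1101 → c = 110000, weight = 2.
  m = 0011 → c = 101111, weight = 5.
  m = 1011 → c = 010101, weight = 3.
  m = 0111 → c = 010110, weight = 3.
  m = 1111 → c = 101100, weight = 3.
Tally weights:
  weight 0: 1 codewords.
  weight 2: 4 codewords.
  weight 3: 6 codewords.
  weight 4: 3 codewords.
  weight 5: 2 codewords.
Minimum distance d = smallest w > 0 with A_w > 0 = 2.
Sanity: Σ A_w = 16 = 2^4 = 16 ✓.


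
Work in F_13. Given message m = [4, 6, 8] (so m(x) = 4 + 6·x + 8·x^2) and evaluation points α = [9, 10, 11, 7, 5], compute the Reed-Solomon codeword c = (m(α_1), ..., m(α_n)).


c = [4, 6, 11, 9, 0]

Message polynomial: m(x) = 4 + 6·x + 8·x^2 (mod 13).
For each evaluation point α_i, compute m(α_i) mod 13:
  α_1 = 9: Horner steps 8 → 0 → 4, so m(9) = 4.
  α_2 = 10: Horner steps 8 → 8 → 6, so m(10) = 6.
  α_3 = 11: Horner steps 8 → 3 → 11, so m(11) = 11.
  α_4 = 7: Horner steps 8 → 10 → 9, so m(7) = 9.
  α_5 = 5: Horner steps 8 → 7 → 0, so m(5) = 0.
Codeword c = [4, 6, 11, 9, 0] ∈ F_13^5.


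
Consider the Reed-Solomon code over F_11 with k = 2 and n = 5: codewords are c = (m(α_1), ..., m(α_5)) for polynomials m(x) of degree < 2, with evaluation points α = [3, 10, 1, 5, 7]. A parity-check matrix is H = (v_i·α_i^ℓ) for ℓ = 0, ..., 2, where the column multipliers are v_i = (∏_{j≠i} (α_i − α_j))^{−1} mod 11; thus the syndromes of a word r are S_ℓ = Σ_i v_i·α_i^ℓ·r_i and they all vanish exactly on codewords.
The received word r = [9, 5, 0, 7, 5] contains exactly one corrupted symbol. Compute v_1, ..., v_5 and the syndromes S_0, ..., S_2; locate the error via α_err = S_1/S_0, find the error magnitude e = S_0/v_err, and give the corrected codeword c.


S = (8, 3, 8), error at position 2, error magnitude e = 3, c = [9, 2, 0, 7, 5].

Step 1: column multipliers v_i = (∏_{j≠i}(α_i − α_j))^{−1} mod 11.
  i = 1 (α = 3): (3−10)(3−1)(3−5)(3−7) = (−7)·2·(−2)·(−4) = −112 ≡ 9, so v_1 = 9^{−1} = 5 (mod 11).
  i = 2 (α = 10): (10−3)(10−1)(10−5)(10−7) = 7·9·5·3 = 945 ≡ 10, so v_2 = 10^{−1} = 10 (mod 11).
  i = 3 (α = 1): (1−3)(1−10)(1−5)(1−7) = (−2)·(−9)·(−4)·(−6) = 432 ≡ 3, so v_3 = 3^{−1} = 4 (mod 11).
  i = 4 (α = 5): (5−3)(5−10)(5−1)(5−7) = 2·(−5)·4·(−2) = 80 ≡ 3, so v_4 = 3^{−1} = 4 (mod 11).
  i = 5 (α = 7): (7−3)(7−10)(7−1)(7−5) = 4·(−3)·6·2 = −144 ≡ 10, so v_5 = 10^{−1} = 10 (mod 11).
  v = [5, 10, 4, 4, 10].
Step 2: syndromes of r = [9, 5, 0, 7, 5] (all sums mod 11).
  S_0 = Σ v_i r_i = 5·9 + 10·5 + 4·0 + 4·7 + 10·5 = 173 ≡ 8.
  S_1 = Σ v_i α_i r_i = 5·3·9 + 10·10·5 + 4·1·0 + 4·5·7 + 10·7·5 = 1125 ≡ 3.
  α_i^2 mod 11 = [9, 1, 1, 3, 5].
  S_2 = Σ v_i α_i^2 r_i = 5·9·9 + 10·1·5 + 4·1·0 + 4·3·7 + 10·5·5 = 789 ≡ 8.
  S = (8, 3, 8) ≠ 0, so r is not a codeword (an error is present).
Step 3: locate the error. For a single error e at position i, S_ℓ = v_i·e·α_i^ℓ, so α_err = S_1/S_0.
  S_0^{−1} = 8^{−1} = 7 (mod 11), so α_err = 3·7 = 21 ≡ 10 = α_2. Error position i = 2.
  Consistency check: S_2/S_1 = 8·4 = 32 ≡ 10 = α_err ✓ (single-error assumption holds).
Step 4: error magnitude e = S_0/v_2 = S_0·∏_{j≠2}(α_2 − α_j) = 8·10 = 80 ≡ 3 (mod 11).
Step 5: correct position 2: c_2 = r_2 − e = 5 − 3 ≡ 2 (mod 11). Hence c = [9, 2, 0, 7, 5].
  Check: interpolating c through the α_i gives m(x) = 1 + 10·x (degree < 2) with m(α_i) = c_i for every i, so c is indeed a codeword.


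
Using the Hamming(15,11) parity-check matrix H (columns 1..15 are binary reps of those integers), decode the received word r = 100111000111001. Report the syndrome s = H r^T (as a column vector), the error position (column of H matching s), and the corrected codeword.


s = (0, 1, 0, 0)^T, error position = 4, corrected codeword c = 100011000111001

Compute s = H r^T mod 2 one row at a time:
  s_1 = 0 + 0 + 1 + 1 + 1 + 0 + 0 + 1 = 4 ≡ 0 (mod 2).
  s_2 = 1 + 1 + 1 + 0 + 1 + 0 + 0 + 1 = 5 ≡ 1 (mod 2).
  s_3 = 0 + 0 + 1 + 0 + 1 + 1 + 0 + 1 = 4 ≡ 0 (mod 2).
  s_4 = 1 + 0 + 1 + 0 + 0 + 1 + 0 + 1 = 4 ≡ 0 (mod 2).
s = (0, 1, 0, 0)^T — this equals column 4 of H (binary 0100), so error is at position 4.
Correct: flip bit 4 of r = 100111000111001 to get c = 100011000111001.


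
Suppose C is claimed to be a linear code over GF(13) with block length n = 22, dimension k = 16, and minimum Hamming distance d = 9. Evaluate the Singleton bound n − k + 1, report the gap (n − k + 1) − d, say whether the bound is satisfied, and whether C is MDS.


Singleton RHS = n − k + 1 = 7, slack = -2, bound violated (no such code; not MDS).

Singleton bound: d ≤ n − k + 1.
Here n = 22, k = 16, so n − k + 1 = 7.
Given d = 9, check d ≤ 7: NO.
Slack = (n − k + 1) − d = -2.
The slack is negative: d = 9 exceeds n − k + 1 = 7 by 2, so the Singleton bound is violated and no linear [22, 16, 9]_13 code can exist. In particular it is not MDS (MDS requires d = n − k + 1 exactly).
Description: the claimed parameters are [22, 16, 9]_13; such a code would be impossible (violates the Singleton bound).


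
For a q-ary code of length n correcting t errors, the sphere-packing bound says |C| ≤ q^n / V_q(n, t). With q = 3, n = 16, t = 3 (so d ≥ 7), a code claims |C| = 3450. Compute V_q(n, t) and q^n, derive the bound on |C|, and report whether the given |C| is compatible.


V_q(n, t) = 4993, q^n = 43046721, Hamming bound = 8621, |C| = 3450 ≤ bound (satisfied).

Step 1: Compute V_q(n, t) = Σ_{j=0}^3 C(n, j) (q−1)^j.
  j = 0: C(16,0)·(2)^0 = 1·1 = 1.
  j = 1: C(16,1)·(2)^1 = 16·2 = 32.
  j = 2: C(16,2)·(2)^2 = 120·4 = 480.
  j = 3: C(16,3)·(2)^3 = 560·8 = 4480.
  V_q(n, t) = 1 + 32 + 480 + 4480 = 4993.
Step 2: q^n = 3^16 = 43046721.
Step 3: Hamming bound ⌊q^n / V_q(n,t)⌋ = ⌊43046721/4993⌋ = 8621.
Step 4: Compare |C| = 3450 to 8621: satisfied.
The claimed |C| lies below the Hamming bound.


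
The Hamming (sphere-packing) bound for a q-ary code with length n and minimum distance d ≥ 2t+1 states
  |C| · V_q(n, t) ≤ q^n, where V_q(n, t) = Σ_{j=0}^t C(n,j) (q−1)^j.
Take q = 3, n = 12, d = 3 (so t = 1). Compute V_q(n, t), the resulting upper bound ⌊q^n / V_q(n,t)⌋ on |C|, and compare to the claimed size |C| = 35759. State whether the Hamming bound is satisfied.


V_q(n, t) = 25, q^n = 531441, Hamming bound = 21257, |C| = 35759 > bound (violated).

Step 1: Compute V_q(n, t) = Σ_{j=0}^1 C(n, j) (q−1)^j.
  j = 0: C(12,0)·(2)^0 = 1·1 = 1.
  j = 1: C(12,1)·(2)^1 = 12·2 = 24.
  V_q(n, t) = 1 + 24 = 25.
Step 2: q^n = 3^12 = 531441.
Step 3: Hamming bound ⌊q^n / V_q(n,t)⌋ = ⌊531441/25⌋ = 21257.
Step 4: Compare |C| = 35759 to 21257: violated.
The claimed |C| lies above the Hamming bound, so no 3-ary code of length 12 with d ≥ 3 can have 35759 codewords.


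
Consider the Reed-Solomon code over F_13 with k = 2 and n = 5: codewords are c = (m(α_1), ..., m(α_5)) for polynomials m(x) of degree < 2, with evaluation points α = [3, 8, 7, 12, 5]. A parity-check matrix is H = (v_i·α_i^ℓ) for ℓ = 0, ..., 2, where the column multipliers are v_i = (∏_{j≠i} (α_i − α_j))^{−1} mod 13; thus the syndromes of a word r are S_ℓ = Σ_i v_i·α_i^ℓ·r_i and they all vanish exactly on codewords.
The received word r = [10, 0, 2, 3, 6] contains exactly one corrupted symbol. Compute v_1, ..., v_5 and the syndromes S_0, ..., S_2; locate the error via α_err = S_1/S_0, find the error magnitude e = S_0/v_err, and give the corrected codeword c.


S = (2, 11, 2), error at position 4, error magnitude e = 11, c = [10, 0, 2, 5, 6].

Step 1: column multipliers v_i = (∏_{j≠i}(α_i − α_j))^{−1} mod 13.
  i = 1 (α = 3): (3−8)(3−7)(3−12)(3−5) = (−5)·(−4)·(−9)·(−2) = 360 ≡ 9, so v_1 = 9^{−1} = 3 (mod 13).
  i = 2 (α = 8): (8−3)(8−7)(8−12)(8−5) = 5·1·(−4)·3 = −60 ≡ 5, so v_2 = 5^{−1} = 8 (mod 13).
  i = 3 (α = 7): (7−3)(7−8)(7−12)(7−5) = 4·(−1)·(−5)·2 = 40 ≡ 1, so v_3 = 1^{−1} = 1 (mod 13).
  i = 4 (α = 12): (12−3)(12−8)(12−7)(12−5) = 9·4·5·7 = 1260 ≡ 12, so v_4 = 12^{−1} = 12 (mod 13).
  i = 5 (α = 5): (5−3)(5−8)(5−7)(5−12) = 2·(−3)·(−2)·(−7) = −84 ≡ 7, so v_5 = 7^{−1} = 2 (mod 13).
  v = [3, 8, 1, 12, 2].
Step 2: syndromes of r = [10, 0, 2, 3, 6] (all sums mod 13).
  S_0 = Σ v_i r_i = 3·10 + 8·0 + 1·2 + 12·3 + 2·6 = 80 ≡ 2.
  S_1 = Σ v_i α_i r_i = 3·3·10 + 8·8·0 + 1·7·2 + 12·12·3 + 2·5·6 = 596 ≡ 11.
  α_i^2 mod 13 = [9, 12, 10, 1, 12].
  S_2 = Σ v_i α_i^2 r_i = 3·9·10 + 8·12·0 + 1·10·2 + 12·1·3 + 2·12·6 = 470 ≡ 2.
  S = (2, 11, 2) ≠ 0, so r is not a codeword (an error is present).
Step 3: locate the error. For a single error e at position i, S_ℓ = v_i·e·α_i^ℓ, so α_err = S_1/S_0.
  S_0^{−1} = 2^{−1} = 7 (mod 13), so α_err = 11·7 = 77 ≡ 12 = α_4. Error position i = 4.
  Consistency check: S_2/S_1 = 2·6 = 12 ≡ 12 = α_err ✓ (single-error assumption holds).
Step 4: error magnitude e = S_0/v_4 = S_0·∏_{j≠4}(α_4 − α_j) = 2·12 = 24 ≡ 11 (mod 13).
Step 5: correct position 4: c_4 = r_4 − e = 3 − 11 ≡ 5 (mod 13). Hence c = [10, 0, 2, 5, 6].
  Check: interpolating c through the α_i gives m(x) = 3 + 11·x (degree < 2) with m(α_i) = c_i for every i, so c is indeed a codeword.


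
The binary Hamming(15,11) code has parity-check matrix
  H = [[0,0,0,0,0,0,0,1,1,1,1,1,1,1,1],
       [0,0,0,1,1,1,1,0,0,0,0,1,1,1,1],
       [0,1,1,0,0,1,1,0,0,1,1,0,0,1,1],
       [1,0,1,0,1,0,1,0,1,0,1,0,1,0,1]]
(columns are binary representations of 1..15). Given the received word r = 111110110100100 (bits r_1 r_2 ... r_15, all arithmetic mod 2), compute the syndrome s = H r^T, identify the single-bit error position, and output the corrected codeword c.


s = (1, 0, 0, 1)^T, error position = 9, corrected codeword c = 111110111100100

Compute s = H r^T mod 2 one row at a time:
  s_1 = 1 + 0 + 1 + 0 + 0 + 1 + 0 + 0 = 3 ≡ 1 (mod 2).
  s_2 = 1 + 1 + 0 + 1 + 0 + 1 + 0 + 0 = 4 ≡ 0 (mod 2).
  s_3 = 1 + 1 + 0 + 1 + 1 + 0 + 0 + 0 = 4 ≡ 0 (mod 2).
  s_4 = 1 + 1 + 1 + 1 + 0 + 0 + 1 + 0 = 5 ≡ 1 (mod 2).
s = (1, 0, 0, 1)^T — this equals column 9 of H (binary 1001), so error is at position 9.
Correct: flip bit 9 of r = 111110110100100 to get c = 111110111100100.


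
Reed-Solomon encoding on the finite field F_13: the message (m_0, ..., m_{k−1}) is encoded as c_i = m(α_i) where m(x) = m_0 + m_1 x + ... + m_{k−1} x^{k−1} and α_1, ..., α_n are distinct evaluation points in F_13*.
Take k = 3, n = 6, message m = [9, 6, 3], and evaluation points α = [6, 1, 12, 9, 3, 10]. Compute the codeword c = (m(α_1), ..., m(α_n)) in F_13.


c = [10, 5, 6, 7, 2, 5]

Message polynomial: m(x) = 9 + 6·x + 3·x^2 (mod 13).
For each evaluation point α_i, compute m(α_i) mod 13:
  α_1 = 6: Horner steps 3 → 11 → 10, so m(6) = 10.
  α_2 = 1: Horner steps 3 → 9 → 5, so m(1) = 5.
  α_3 = 12: Horner steps 3 → 3 → 6, so m(12) = 6.
  α_4 = 9: Horner steps 3 → 7 → 7, so m(9) = 7.
  α_5 = 3: Horner steps 3 → 2 → 2, so m(3) = 2.
  α_6 = 10: Horner steps 3 → 10 → 5, so m(10) = 5.
Codeword c = [10, 5, 6, 7, 2, 5] ∈ F_13^6.


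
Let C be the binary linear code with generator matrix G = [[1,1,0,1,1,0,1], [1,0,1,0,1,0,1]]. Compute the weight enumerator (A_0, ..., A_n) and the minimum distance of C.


Weight distribution: A_0 = 1, A_3 = 1, A_4 = 1, A_5 = 1. Minimum distance d = 3.

Enumerate all 2^2 = 4 messages m ∈ F_2^2.
For each, compute codeword c = mG in F_2^7, then tally its weight.
  m = 00 → c = 0000000, weight = 0.
  m = 10 → c = 1101101, weight = 5.
  m = 01 → c = 1010101, weight = 4.
  m = 11 → c = 0111000, weight = 3.
Tally weights:
  weight 0: 1 codewords.
  weight 3: 1 codewords.
  weight 4: 1 codewords.
  weight 5: 1 codewords.
Minimum distance d = smallest w > 0 with A_w > 0 = 3.
Sanity: Σ A_w = 4 = 2^2 = 4 ✓.


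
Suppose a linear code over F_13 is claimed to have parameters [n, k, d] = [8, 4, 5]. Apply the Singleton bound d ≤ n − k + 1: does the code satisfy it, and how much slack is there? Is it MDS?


Singleton RHS = n − k + 1 = 5, slack = 0, bound satisfied, MDS.

Singleton bound: d ≤ n − k + 1.
Here n = 8, k = 4, so n − k + 1 = 5.
Given d = 5, check d ≤ 5: YES.
Slack = (n − k + 1) − d = 0.
The code is MDS (slack = 0).
Description: the claimed parameters are [8, 4, 5]_13; such a code would be MDS (meets Singleton bound).


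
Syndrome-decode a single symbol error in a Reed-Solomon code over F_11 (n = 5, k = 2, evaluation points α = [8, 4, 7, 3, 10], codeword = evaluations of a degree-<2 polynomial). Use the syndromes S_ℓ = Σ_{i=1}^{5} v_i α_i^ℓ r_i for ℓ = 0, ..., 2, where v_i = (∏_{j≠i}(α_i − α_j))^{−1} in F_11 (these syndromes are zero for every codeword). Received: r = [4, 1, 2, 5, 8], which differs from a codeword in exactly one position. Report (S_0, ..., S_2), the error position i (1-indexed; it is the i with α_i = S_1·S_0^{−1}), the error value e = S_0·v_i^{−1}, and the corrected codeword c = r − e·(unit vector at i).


S = (1, 4, 5), error at position 2, error magnitude e = 5, c = [4, 7, 2, 5, 8].

Step 1: column multipliers v_i = (∏_{j≠i}(α_i − α_j))^{−1} mod 11.
  i = 1 (α = 8): (8−4)(8−7)(8−3)(8−10) = 4·1·5·(−2) = −40 ≡ 4, so v_1 = 4^{−1} = 3 (mod 11).
  i = 2 (α = 4): (4−8)(4−7)(4−3)(4−10) = (−4)·(−3)·1·(−6) = −72 ≡ 5, so v_2 = 5^{−1} = 9 (mod 11).
  i = 3 (α = 7): (7−8)(7−4)(7−3)(7−10) = (−1)·3·4·(−3) = 36 ≡ 3, so v_3 = 3^{−1} = 4 (mod 11).
  i = 4 (α = 3): (3−8)(3−4)(3−7)(3−10) = (−5)·(−1)·(−4)·(−7) = 140 ≡ 8, so v_4 = 8^{−1} = 7 (mod 11).
  i = 5 (α = 10): (10−8)(10−4)(10−7)(10−3) = 2·6·3·7 = 252 ≡ 10, so v_5 = 10^{−1} = 10 (mod 11).
  v = [3, 9, 4, 7, 10].
Step 2: syndromes of r = [4, 1, 2, 5, 8] (all sums mod 11).
  S_0 = Σ v_i r_i = 3·4 + 9·1 + 4·2 + 7·5 + 10·8 = 144 ≡ 1.
  S_1 = Σ v_i α_i r_i = 3·8·4 + 9·4·1 + 4·7·2 + 7·3·5 + 10·10·8 = 1093 ≡ 4.
  α_i^2 mod 11 = [9, 5, 5, 9, 1].
  S_2 = Σ v_i α_i^2 r_i = 3·9·4 + 9·5·1 + 4·5·2 + 7·9·5 + 10·1·8 = 588 ≡ 5.
  S = (1, 4, 5) ≠ 0, so r is not a codeword (an error is present).
Step 3: locate the error. For a single error e at position i, S_ℓ = v_i·e·α_i^ℓ, so α_err = S_1/S_0.
  S_0^{−1} = 1^{−1} = 1 (mod 11), so α_err = 4·1 = 4 ≡ 4 = α_2. Error position i = 2.
  Consistency check: S_2/S_1 = 5·3 = 15 ≡ 4 = α_err ✓ (single-error assumption holds).
Step 4: error magnitude e = S_0/v_2 = S_0·∏_{j≠2}(α_2 − α_j) = 1·5 = 5 ≡ 5 (mod 11).
Step 5: correct position 2: c_2 = r_2 − e = 1 − 5 ≡ 7 (mod 11). Hence c = [4, 7, 2, 5, 8].
  Check: interpolating c through the α_i gives m(x) = 10 + 2·x (degree < 2) with m(α_i) = c_i for every i, so c is indeed a codeword.


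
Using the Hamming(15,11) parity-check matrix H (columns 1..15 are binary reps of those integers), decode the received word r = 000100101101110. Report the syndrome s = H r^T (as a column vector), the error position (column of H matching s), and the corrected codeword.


s = (1, 1, 1, 1)^T, error position = 15, corrected codeword c = 000100101101111

Compute s = H r^T mod 2 one row at a time:
  s_1 = 0 + 1 + 1 + 0 + 1 + 1 + 1 + 0 = 5 ≡ 1 (mod 2).
  s_2 = 1 + 0 + 0 + 1 + 1 + 1 + 1 + 0 = 5 ≡ 1 (mod 2).
  s_3 = 0 + 0 + 0 + 1 + 1 + 0 + 1 + 0 = 3 ≡ 1 (mod 2).
  s_4 = 0 + 0 + 0 + 1 + 1 + 0 + 1 + 0 = 3 ≡ 1 (mod 2).
s = (1, 1, 1, 1)^T — this equals column 15 of H (binary 1111), so error is at position 15.
Correct: flip bit 15 of r = 000100101101110 to get c = 000100101101111.


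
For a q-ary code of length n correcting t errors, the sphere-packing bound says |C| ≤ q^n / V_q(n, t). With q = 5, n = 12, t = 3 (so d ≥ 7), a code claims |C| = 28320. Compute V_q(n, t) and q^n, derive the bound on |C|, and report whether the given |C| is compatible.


V_q(n, t) = 15185, q^n = 244140625, Hamming bound = 16077, |C| = 28320 > bound (violated).

Step 1: Compute V_q(n, t) = Σ_{j=0}^3 C(n, j) (q−1)^j.
  j = 0: C(12,0)·(4)^0 = 1·1 = 1.
  j = 1: C(12,1)·(4)^1 = 12·4 = 48.
  j = 2: C(12,2)·(4)^2 = 66·16 = 1056.
  j = 3: C(12,3)·(4)^3 = 220·64 = 14080.
  V_q(n, t) = 1 + 48 + 1056 + 14080 = 15185.
Step 2: q^n = 5^12 = 244140625.
Step 3: Hamming bound ⌊q^n / V_q(n,t)⌋ = ⌊244140625/15185⌋ = 16077.
Step 4: Compare |C| = 28320 to 16077: violated.
The claimed |C| lies above the Hamming bound, so no 5-ary code of length 12 with d ≥ 7 can have 28320 codewords.


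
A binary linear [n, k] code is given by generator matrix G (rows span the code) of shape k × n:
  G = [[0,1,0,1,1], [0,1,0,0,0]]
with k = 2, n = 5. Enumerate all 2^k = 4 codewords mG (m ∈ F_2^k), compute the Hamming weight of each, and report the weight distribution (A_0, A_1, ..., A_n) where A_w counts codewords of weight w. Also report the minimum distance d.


Weight distribution: A_0 = 1, A_1 = 1, A_2 = 1, A_3 = 1. Minimum distance d = 1.

Enumerate all 2^2 = 4 messages m ∈ F_2^2.
For each, compute codeword c = mG in F_2^5, then tally its weight.
  m = 00 → c = 00000, weight = 0.
  m = 10 → c = 01011, weight = 3.
  m = 01 → c = 01000, weight = 1.
  m = 11 → c = 00011, weight = 2.
Tally weights:
  weight 0: 1 codewords.
  weight 1: 1 codewords.
  weight 2: 1 codewords.
  weight 3: 1 codewords.
Minimum distance d = smallest w > 0 with A_w > 0 = 1.
Sanity: Σ A_w = 4 = 2^2 = 4 ✓.


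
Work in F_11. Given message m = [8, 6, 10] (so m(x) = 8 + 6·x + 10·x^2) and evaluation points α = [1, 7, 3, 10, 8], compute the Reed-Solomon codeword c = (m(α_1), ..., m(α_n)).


c = [2, 1, 6, 1, 3]

Message polynomial: m(x) = 8 + 6·x + 10·x^2 (mod 11).
For each evaluation point α_i, compute m(α_i) mod 11:
  α_1 = 1: Horner steps 10 → 5 → 2, so m(1) = 2.
  α_2 = 7: Horner steps 10 → 10 → 1, so m(7) = 1.
  α_3 = 3: Horner steps 10 → 3 → 6, so m(3) = 6.
  α_4 = 10: Horner steps 10 → 7 → 1, so m(10) = 1.
  α_5 = 8: Horner steps 10 → 9 → 3, so m(8) = 3.
Codeword c = [2, 1, 6, 1, 3] ∈ F_11^5.


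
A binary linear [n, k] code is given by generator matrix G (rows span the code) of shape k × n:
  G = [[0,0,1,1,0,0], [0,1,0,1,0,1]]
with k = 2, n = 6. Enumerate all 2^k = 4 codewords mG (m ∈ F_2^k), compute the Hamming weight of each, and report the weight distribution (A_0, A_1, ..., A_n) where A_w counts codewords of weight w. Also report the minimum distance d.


Weight distribution: A_0 = 1, A_2 = 1, A_3 = 2. Minimum distance d = 2.

Enumerate all 2^2 = 4 messages m ∈ F_2^2.
For each, compute codeword c = mG in F_2^6, then tally its weight.
  m = 00 → c = 000000, weight = 0.
  m = 10 → c = 001100, weight = 2.
  m = 01 → c = 010101, weight = 3.
  m = 11 → c = 011001, weight = 3.
Tally weights:
  weight 0: 1 codewords.
  weight 2: 1 codewords.
  weight 3: 2 codewords.
Minimum distance d = smallest w > 0 with A_w > 0 = 2.
Sanity: Σ A_w = 4 = 2^2 = 4 ✓.


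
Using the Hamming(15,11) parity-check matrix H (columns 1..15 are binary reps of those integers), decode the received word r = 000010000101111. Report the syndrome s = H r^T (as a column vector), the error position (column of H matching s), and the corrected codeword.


s = (1, 1, 1, 1)^T, error position = 15, corrected codeword c = 000010000101110

Compute s = H r^T mod 2 one row at a time:
  s_1 = 0 + 0 + 1 + 0 + 1 + 1 + 1 + 1 = 5 ≡ 1 (mod 2).
  s_2 = 0 + 1 + 0 + 0 + 1 + 1 + 1 + 1 = 5 ≡ 1 (mod 2).
  s_3 = 0 + 0 + 0 + 0 + 1 + 0 + 1 + 1 = 3 ≡ 1 (mod 2).
  s_4 = 0 + 0 + 1 + 0 + 0 + 0 + 1 + 1 = 3 ≡ 1 (mod 2).
s = (1, 1, 1, 1)^T — this equals column 15 of H (binary 1111), so error is at position 15.
Correct: flip bit 15 of r = 000010000101111 to get c = 000010000101110.


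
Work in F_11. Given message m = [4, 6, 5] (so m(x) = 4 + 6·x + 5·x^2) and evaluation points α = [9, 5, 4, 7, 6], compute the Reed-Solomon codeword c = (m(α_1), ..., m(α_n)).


c = [1, 5, 9, 5, 0]

Message polynomial: m(x) = 4 + 6·x + 5·x^2 (mod 11).
For each evaluation point α_i, compute m(α_i) mod 11:
  α_1 = 9: Horner steps 5 → 7 → 1, so m(9) = 1.
  α_2 = 5: Horner steps 5 → 9 → 5, so m(5) = 5.
  α_3 = 4: Horner steps 5 → 4 → 9, so m(4) = 9.
  α_4 = 7: Horner steps 5 → 8 → 5, so m(7) = 5.
  α_5 = 6: Horner steps 5 → 3 → 0, so m(6) = 0.
Codeword c = [1, 5, 9, 5, 0] ∈ F_11^5.


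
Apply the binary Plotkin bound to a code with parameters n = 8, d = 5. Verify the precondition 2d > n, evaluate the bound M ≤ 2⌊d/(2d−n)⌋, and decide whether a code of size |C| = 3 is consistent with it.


Plotkin bound M ≤ 4; given |C| = 3 ≤ bound (satisfied).

Check applicability: 2d = 10, n = 8.
2d − n = 2 > 0, so Plotkin applies.
Compute d/(2d−n) = 5/2 ≈ 2.5000.
⌊d/(2d−n)⌋ = 2.
Plotkin bound: M ≤ 2·2 = 4.
Given |C| = 3, check: satisfied.
This |C| is below the Plotkin bound.


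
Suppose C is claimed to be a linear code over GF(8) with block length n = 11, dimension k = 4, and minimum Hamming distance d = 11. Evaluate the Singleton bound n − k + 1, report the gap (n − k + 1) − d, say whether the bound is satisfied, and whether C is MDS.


Singleton RHS = n − k + 1 = 8, slack = -3, bound violated (no such code; not MDS).

Singleton bound: d ≤ n − k + 1.
Here n = 11, k = 4, so n − k + 1 = 8.
Given d = 11, check d ≤ 8: NO.
Slack = (n − k + 1) − d = -3.
The slack is negative: d = 11 exceeds n − k + 1 = 8 by 3, so the Singleton bound is violated and no linear [11, 4, 11]_8 code can exist. In particular it is not MDS (MDS requires d = n − k + 1 exactly).
Description: the claimed parameters are [11, 4, 11]_8; such a code would be impossible (violates the Singleton bound).


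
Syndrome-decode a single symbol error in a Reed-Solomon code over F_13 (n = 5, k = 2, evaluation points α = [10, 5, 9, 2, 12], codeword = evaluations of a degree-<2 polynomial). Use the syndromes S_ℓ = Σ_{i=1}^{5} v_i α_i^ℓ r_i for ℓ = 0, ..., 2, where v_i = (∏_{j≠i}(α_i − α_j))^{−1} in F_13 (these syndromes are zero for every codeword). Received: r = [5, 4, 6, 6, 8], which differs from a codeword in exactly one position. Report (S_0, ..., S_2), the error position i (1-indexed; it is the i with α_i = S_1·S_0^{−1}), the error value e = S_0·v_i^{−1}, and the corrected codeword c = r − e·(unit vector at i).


S = (8, 7, 11), error at position 3, error magnitude e = 9, c = [5, 4, 10, 6, 8].

Step 1: column multipliers v_i = (∏_{j≠i}(α_i − α_j))^{−1} mod 13.
  i = 1 (α = 10): (10−5)(10−9)(10−2)(10−12) = 5·1·8·(−2) = −80 ≡ 11, so v_1 = 11^{−1} = 6 (mod 13).
  i = 2 (α = 5): (5−10)(5−9)(5−2)(5−12) = (−5)·(−4)·3·(−7) = −420 ≡ 9, so v_2 = 9^{−1} = 3 (mod 13).
  i = 3 (α = 9): (9−10)(9−5)(9−2)(9−12) = (−1)·4·7·(−3) = 84 ≡ 6, so v_3 = 6^{−1} = 11 (mod 13).
  i = 4 (α = 2): (2−10)(2−5)(2−9)(2−12) = (−8)·(−3)·(−7)·(−10) = 1680 ≡ 3, so v_4 = 3^{−1} = 9 (mod 13).
  i = 5 (α = 12): (12−10)(12−5)(12−9)(12−2) = 2·7·3·10 = 420 ≡ 4, so v_5 = 4^{−1} = 10 (mod 13).
  v = [6, 3, 11, 9, 10].
Step 2: syndromes of r = [5, 4, 6, 6, 8] (all sums mod 13).
  S_0 = Σ v_i r_i = 6·5 + 3·4 + 11·6 + 9·6 + 10·8 = 242 ≡ 8.
  S_1 = Σ v_i α_i r_i = 6·10·5 + 3·5·4 + 11·9·6 + 9·2·6 + 10·12·8 = 2022 ≡ 7.
  α_i^2 mod 13 = [9, 12, 3, 4, 1].
  S_2 = Σ v_i α_i^2 r_i = 6·9·5 + 3·12·4 + 11·3·6 + 9·4·6 + 10·1·8 = 908 ≡ 11.
  S = (8, 7, 11) ≠ 0, so r is not a codeword (an error is present).
Step 3: locate the error. For a single error e at position i, S_ℓ = v_i·e·α_i^ℓ, so α_err = S_1/S_0.
  S_0^{−1} = 8^{−1} = 5 (mod 13), so α_err = 7·5 = 35 ≡ 9 = α_3. Error position i = 3.
  Consistency check: S_2/S_1 = 11·2 = 22 ≡ 9 = α_err ✓ (single-error assumption holds).
Step 4: error magnitude e = S_0/v_3 = S_0·∏_{j≠3}(α_3 − α_j) = 8·6 = 48 ≡ 9 (mod 13).
Step 5: correct position 3: c_3 = r_3 − e = 6 − 9 ≡ 10 (mod 13). Hence c = [5, 4, 10, 6, 8].
  Check: interpolating c through the α_i gives m(x) = 3 + 8·x (degree < 2) with m(α_i) = c_i for every i, so c is indeed a codeword.


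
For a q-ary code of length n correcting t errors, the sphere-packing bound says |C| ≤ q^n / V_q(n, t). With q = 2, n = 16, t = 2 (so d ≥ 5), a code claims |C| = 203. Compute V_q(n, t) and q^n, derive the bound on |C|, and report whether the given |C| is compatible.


V_q(n, t) = 137, q^n = 65536, Hamming bound = 478, |C| = 203 ≤ bound (satisfied).

Step 1: Compute V_q(n, t) = Σ_{j=0}^2 C(n, j) (q−1)^j.
  j = 0: C(16,0)·(1)^0 = 1·1 = 1.
  j = 1: C(16,1)·(1)^1 = 16·1 = 16.
  j = 2: C(16,2)·(1)^2 = 120·1 = 120.
  V_q(n, t) = 1 + 16 + 120 = 137.
Step 2: q^n = 2^16 = 65536.
Step 3: Hamming bound ⌊q^n / V_q(n,t)⌋ = ⌊65536/137⌋ = 478.
Step 4: Compare |C| = 203 to 478: satisfied.
The claimed |C| lies below the Hamming bound.


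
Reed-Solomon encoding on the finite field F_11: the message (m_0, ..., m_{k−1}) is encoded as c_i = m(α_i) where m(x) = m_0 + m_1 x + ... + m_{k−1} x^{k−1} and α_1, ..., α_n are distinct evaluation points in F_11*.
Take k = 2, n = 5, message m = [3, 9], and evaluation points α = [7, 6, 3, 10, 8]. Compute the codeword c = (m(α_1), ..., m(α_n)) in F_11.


c = [0, 2, 8, 5, 9]

Message polynomial: m(x) = 3 + 9·x (mod 11).
For each evaluation point α_i, compute m(α_i) mod 11:
  α_1 = 7: Horner steps 9 → 0, so m(7) = 0.
  α_2 = 6: Horner steps 9 → 2, so m(6) = 2.
  α_3 = 3: Horner steps 9 → 8, so m(3) = 8.
  α_4 = 10: Horner steps 9 → 5, so m(10) = 5.
  α_5 = 8: Horner steps 9 → 9, so m(8) = 9.
Codeword c = [0, 2, 8, 5, 9] ∈ F_11^5.


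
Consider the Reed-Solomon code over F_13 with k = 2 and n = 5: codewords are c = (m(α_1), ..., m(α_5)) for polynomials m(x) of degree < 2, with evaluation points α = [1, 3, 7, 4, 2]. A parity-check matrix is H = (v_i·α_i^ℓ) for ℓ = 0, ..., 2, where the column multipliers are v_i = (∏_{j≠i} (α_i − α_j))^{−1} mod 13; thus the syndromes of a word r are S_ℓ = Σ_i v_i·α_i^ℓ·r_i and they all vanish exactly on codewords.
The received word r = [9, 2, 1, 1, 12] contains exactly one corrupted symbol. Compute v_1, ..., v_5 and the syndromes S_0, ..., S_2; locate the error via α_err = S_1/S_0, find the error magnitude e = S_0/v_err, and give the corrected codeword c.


S = (6, 11, 5), error at position 4, error magnitude e = 9, c = [9, 2, 1, 5, 12].

Step 1: column multipliers v_i = (∏_{j≠i}(α_i − α_j))^{−1} mod 13.
  i = 1 (α = 1): (1−3)(1−7)(1−4)(1−2) = (−2)·(−6)·(−3)·(−1) = 36 ≡ 10, so v_1 = 10^{−1} = 4 (mod 13).
  i = 2 (α = 3): (3−1)(3−7)(3−4)(3−2) = 2·(−4)·(−1)·1 = 8 ≡ 8, so v_2 = 8^{−1} = 5 (mod 13).
  i = 3 (α = 7): (7−1)(7−3)(7−4)(7−2) = 6·4·3·5 = 360 ≡ 9, so v_3 = 9^{−1} = 3 (mod 13).
  i = 4 (α = 4): (4−1)(4−3)(4−7)(4−2) = 3·1·(−3)·2 = −18 ≡ 8, so v_4 = 8^{−1} = 5 (mod 13).
  i = 5 (α = 2): (2−1)(2−3)(2−7)(2−4) = 1·(−1)·(−5)·(−2) = −10 ≡ 3, so v_5 = 3^{−1} = 9 (mod 13).
  v = [4, 5, 3, 5, 9].
Step 2: syndromes of r = [9, 2, 1, 1, 12] (all sums mod 13).
  S_0 = Σ v_i r_i = 4·9 + 5·2 + 3·1 + 5·1 + 9·12 = 162 ≡ 6.
  S_1 = Σ v_i α_i r_i = 4·1·9 + 5·3·2 + 3·7·1 + 5·4·1 + 9·2·12 = 323 ≡ 11.
  α_i^2 mod 13 = [1, 9, 10, 3, 4].
  S_2 = Σ v_i α_i^2 r_i = 4·1·9 + 5·9·2 + 3·10·1 + 5·3·1 + 9·4·12 = 603 ≡ 5.
  S = (6, 11, 5) ≠ 0, so r is not a codeword (an error is present).
Step 3: locate the error. For a single error e at position i, S_ℓ = v_i·e·α_i^ℓ, so α_err = S_1/S_0.
  S_0^{−1} = 6^{−1} = 11 (mod 13), so α_err = 11·11 = 121 ≡ 4 = α_4. Error position i = 4.
  Consistency check: S_2/S_1 = 5·6 = 30 ≡ 4 = α_err ✓ (single-error assumption holds).
Step 4: error magnitude e = S_0/v_4 = S_0·∏_{j≠4}(α_4 − α_j) = 6·8 = 48 ≡ 9 (mod 13).
Step 5: correct position 4: c_4 = r_4 − e = 1 − 9 ≡ 5 (mod 13). Hence c = [9, 2, 1, 5, 12].
  Check: interpolating c through the α_i gives m(x) = 6 + 3·x (degree < 2) with m(α_i) = c_i for every i, so c is indeed a codeword.


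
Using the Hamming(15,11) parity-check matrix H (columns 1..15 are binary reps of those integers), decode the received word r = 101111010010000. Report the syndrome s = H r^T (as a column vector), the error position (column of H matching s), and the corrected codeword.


s = (0, 1, 1, 0)^T, error position = 6, corrected codeword c = 101110010010000

Compute s = H r^T mod 2 one row at a time:
  s_1 = 1 + 0 + 0 + 1 + 0 + 0 + 0 + 0 = 2 ≡ 0 (mod 2).
  s_2 = 1 + 1 + 1 + 0 + 0 + 0 + 0 + 0 = 3 ≡ 1 (mod 2).
  s_3 = 0 + 1 + 1 + 0 + 0 + 1 + 0 + 0 = 3 ≡ 1 (mod 2).
  s_4 = 1 + 1 + 1 + 0 + 0 + 1 + 0 + 0 = 4 ≡ 0 (mod 2).
s = (0, 1, 1, 0)^T — this equals column 6 of H (binary 0110), so error is at position 6.
Correct: flip bit 6 of r = 101111010010000 to get c = 101110010010000.


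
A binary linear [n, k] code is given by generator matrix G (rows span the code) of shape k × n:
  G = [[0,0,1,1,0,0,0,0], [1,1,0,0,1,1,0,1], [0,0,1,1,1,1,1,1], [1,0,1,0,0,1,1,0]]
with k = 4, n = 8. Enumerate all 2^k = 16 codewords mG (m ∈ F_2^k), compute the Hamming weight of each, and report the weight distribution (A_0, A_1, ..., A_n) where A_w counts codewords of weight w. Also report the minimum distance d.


Weight distribution: A_0 = 1, A_2 = 1, A_3 = 3, A_4 = 5, A_5 = 4, A_6 = 1, A_7 = 1. Minimum distance d = 2.

Enumerate all 2^4 = 16 messages m ∈ F_2^4.
For each, compute codeword c = mG in F_2^8, then tally its weight.
  m = 0000 → c = 00000000, weight = 0.
  m = 1000 → c = 00110000, weight = 2.
  m = 0100 → c = 11001101, weight = 5.
  m = 1100 → c = 11111101, weight = 7.
  m = 0010 → c = 00111111, weight = 6.
  m = 1010 → c = 00001111, weight = 4.
  m = 0110 → c = 11110010, weight = 5.
  m = 1110 → c = 11000010, weight = 3.
  m = 0001 → c = 10100110, weight = 4.
  m = 1001 → c = 10010110, weight = 4.
  m = 0101 → c = 01101011, weight = 5.
  m = 1101 → c = 01011011, weight = 5.
  m = 0011 → c = 10011001, weight = 4.
  m = 1011 → c = 10101001, weight = 4.
  m = 0111 → c = 01010100, weight = 3.
  m = 1111 → c = 01100100, weight = 3.
Tally weights:
  weight 0: 1 codewords.
  weight 2: 1 codewords.
  weight 3: 3 codewords.
  weight 4: 5 codewords.
  weight 5: 4 codewords.
  weight 6: 1 codewords.
  weight 7: 1 codewords.
Minimum distance d = smallest w > 0 with A_w > 0 = 2.
Sanity: Σ A_w = 16 = 2^4 = 16 ✓.


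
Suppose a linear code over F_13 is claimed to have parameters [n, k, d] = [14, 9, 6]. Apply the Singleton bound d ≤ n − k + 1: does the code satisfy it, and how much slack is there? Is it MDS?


Singleton RHS = n − k + 1 = 6, slack = 0, bound satisfied, MDS.

Singleton bound: d ≤ n − k + 1.
Here n = 14, k = 9, so n − k + 1 = 6.
Given d = 6, check d ≤ 6: YES.
Slack = (n − k + 1) − d = 0.
The code is MDS (slack = 0).
Description: the claimed parameters are [14, 9, 6]_13; such a code would be MDS (meets Singleton bound).
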